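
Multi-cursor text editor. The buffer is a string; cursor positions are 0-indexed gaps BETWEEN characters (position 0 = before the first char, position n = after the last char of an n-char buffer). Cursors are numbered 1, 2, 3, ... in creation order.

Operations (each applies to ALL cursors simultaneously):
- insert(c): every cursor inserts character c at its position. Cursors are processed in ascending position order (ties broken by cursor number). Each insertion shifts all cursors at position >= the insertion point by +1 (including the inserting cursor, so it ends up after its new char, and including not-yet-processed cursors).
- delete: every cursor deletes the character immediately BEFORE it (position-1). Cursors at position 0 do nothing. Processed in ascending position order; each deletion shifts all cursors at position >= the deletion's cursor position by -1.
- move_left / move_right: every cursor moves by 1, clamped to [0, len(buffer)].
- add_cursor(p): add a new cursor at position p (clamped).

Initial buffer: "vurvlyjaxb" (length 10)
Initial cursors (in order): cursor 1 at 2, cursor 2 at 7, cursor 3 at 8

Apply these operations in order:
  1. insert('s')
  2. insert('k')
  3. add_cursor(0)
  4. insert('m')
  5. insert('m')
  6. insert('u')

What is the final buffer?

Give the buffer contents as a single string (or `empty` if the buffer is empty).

Answer: mmuvuskmmurvlyjskmmuaskmmuxb

Derivation:
After op 1 (insert('s')): buffer="vusrvlyjsasxb" (len 13), cursors c1@3 c2@9 c3@11, authorship ..1.....2.3..
After op 2 (insert('k')): buffer="vuskrvlyjskaskxb" (len 16), cursors c1@4 c2@11 c3@14, authorship ..11.....22.33..
After op 3 (add_cursor(0)): buffer="vuskrvlyjskaskxb" (len 16), cursors c4@0 c1@4 c2@11 c3@14, authorship ..11.....22.33..
After op 4 (insert('m')): buffer="mvuskmrvlyjskmaskmxb" (len 20), cursors c4@1 c1@6 c2@14 c3@18, authorship 4..111.....222.333..
After op 5 (insert('m')): buffer="mmvuskmmrvlyjskmmaskmmxb" (len 24), cursors c4@2 c1@8 c2@17 c3@22, authorship 44..1111.....2222.3333..
After op 6 (insert('u')): buffer="mmuvuskmmurvlyjskmmuaskmmuxb" (len 28), cursors c4@3 c1@10 c2@20 c3@26, authorship 444..11111.....22222.33333..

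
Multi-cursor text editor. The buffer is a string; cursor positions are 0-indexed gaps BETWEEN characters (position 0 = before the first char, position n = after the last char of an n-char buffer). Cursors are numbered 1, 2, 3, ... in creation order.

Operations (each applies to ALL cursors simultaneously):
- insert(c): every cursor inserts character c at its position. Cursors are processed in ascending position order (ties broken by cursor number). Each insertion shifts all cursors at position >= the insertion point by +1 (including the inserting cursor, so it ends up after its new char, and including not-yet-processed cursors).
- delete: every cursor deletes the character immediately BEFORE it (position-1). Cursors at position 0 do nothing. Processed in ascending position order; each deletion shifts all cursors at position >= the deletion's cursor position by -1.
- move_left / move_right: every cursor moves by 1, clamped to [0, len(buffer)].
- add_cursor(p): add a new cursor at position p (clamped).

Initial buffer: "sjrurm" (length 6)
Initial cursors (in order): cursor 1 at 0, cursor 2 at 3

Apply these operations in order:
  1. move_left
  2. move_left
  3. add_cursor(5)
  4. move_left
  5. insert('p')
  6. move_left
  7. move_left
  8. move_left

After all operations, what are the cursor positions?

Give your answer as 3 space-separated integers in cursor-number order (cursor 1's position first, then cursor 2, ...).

Answer: 0 0 4

Derivation:
After op 1 (move_left): buffer="sjrurm" (len 6), cursors c1@0 c2@2, authorship ......
After op 2 (move_left): buffer="sjrurm" (len 6), cursors c1@0 c2@1, authorship ......
After op 3 (add_cursor(5)): buffer="sjrurm" (len 6), cursors c1@0 c2@1 c3@5, authorship ......
After op 4 (move_left): buffer="sjrurm" (len 6), cursors c1@0 c2@0 c3@4, authorship ......
After op 5 (insert('p')): buffer="ppsjruprm" (len 9), cursors c1@2 c2@2 c3@7, authorship 12....3..
After op 6 (move_left): buffer="ppsjruprm" (len 9), cursors c1@1 c2@1 c3@6, authorship 12....3..
After op 7 (move_left): buffer="ppsjruprm" (len 9), cursors c1@0 c2@0 c3@5, authorship 12....3..
After op 8 (move_left): buffer="ppsjruprm" (len 9), cursors c1@0 c2@0 c3@4, authorship 12....3..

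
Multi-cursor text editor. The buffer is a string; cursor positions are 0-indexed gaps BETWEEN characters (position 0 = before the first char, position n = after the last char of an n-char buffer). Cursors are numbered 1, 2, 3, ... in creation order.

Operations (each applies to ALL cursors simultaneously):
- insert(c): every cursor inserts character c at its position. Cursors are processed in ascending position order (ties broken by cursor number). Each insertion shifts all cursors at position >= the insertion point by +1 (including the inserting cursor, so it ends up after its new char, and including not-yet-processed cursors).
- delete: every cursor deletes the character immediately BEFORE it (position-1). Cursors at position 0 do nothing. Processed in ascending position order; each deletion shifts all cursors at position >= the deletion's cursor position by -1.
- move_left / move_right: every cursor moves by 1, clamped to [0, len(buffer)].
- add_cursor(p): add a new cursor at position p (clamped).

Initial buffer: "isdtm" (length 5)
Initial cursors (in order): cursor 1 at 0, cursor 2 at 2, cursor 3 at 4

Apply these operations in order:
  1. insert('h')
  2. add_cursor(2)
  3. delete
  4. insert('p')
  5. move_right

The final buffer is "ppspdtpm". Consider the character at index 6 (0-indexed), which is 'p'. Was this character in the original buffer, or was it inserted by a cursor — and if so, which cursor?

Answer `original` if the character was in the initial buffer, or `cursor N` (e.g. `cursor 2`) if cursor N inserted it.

Answer: cursor 3

Derivation:
After op 1 (insert('h')): buffer="hishdthm" (len 8), cursors c1@1 c2@4 c3@7, authorship 1..2..3.
After op 2 (add_cursor(2)): buffer="hishdthm" (len 8), cursors c1@1 c4@2 c2@4 c3@7, authorship 1..2..3.
After op 3 (delete): buffer="sdtm" (len 4), cursors c1@0 c4@0 c2@1 c3@3, authorship ....
After op 4 (insert('p')): buffer="ppspdtpm" (len 8), cursors c1@2 c4@2 c2@4 c3@7, authorship 14.2..3.
After op 5 (move_right): buffer="ppspdtpm" (len 8), cursors c1@3 c4@3 c2@5 c3@8, authorship 14.2..3.
Authorship (.=original, N=cursor N): 1 4 . 2 . . 3 .
Index 6: author = 3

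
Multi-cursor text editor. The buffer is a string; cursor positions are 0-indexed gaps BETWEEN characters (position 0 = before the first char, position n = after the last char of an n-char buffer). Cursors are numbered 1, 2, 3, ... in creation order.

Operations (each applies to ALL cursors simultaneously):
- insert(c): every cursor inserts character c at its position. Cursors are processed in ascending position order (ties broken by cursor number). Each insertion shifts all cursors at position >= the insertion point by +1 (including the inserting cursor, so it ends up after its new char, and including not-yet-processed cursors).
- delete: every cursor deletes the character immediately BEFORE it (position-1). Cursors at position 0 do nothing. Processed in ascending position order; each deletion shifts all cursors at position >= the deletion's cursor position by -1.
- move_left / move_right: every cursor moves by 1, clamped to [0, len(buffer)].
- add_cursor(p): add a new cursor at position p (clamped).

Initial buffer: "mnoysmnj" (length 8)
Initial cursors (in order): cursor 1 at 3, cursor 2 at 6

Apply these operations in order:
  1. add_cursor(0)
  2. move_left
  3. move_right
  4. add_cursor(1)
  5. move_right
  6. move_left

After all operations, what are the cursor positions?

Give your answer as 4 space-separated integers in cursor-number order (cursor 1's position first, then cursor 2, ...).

After op 1 (add_cursor(0)): buffer="mnoysmnj" (len 8), cursors c3@0 c1@3 c2@6, authorship ........
After op 2 (move_left): buffer="mnoysmnj" (len 8), cursors c3@0 c1@2 c2@5, authorship ........
After op 3 (move_right): buffer="mnoysmnj" (len 8), cursors c3@1 c1@3 c2@6, authorship ........
After op 4 (add_cursor(1)): buffer="mnoysmnj" (len 8), cursors c3@1 c4@1 c1@3 c2@6, authorship ........
After op 5 (move_right): buffer="mnoysmnj" (len 8), cursors c3@2 c4@2 c1@4 c2@7, authorship ........
After op 6 (move_left): buffer="mnoysmnj" (len 8), cursors c3@1 c4@1 c1@3 c2@6, authorship ........

Answer: 3 6 1 1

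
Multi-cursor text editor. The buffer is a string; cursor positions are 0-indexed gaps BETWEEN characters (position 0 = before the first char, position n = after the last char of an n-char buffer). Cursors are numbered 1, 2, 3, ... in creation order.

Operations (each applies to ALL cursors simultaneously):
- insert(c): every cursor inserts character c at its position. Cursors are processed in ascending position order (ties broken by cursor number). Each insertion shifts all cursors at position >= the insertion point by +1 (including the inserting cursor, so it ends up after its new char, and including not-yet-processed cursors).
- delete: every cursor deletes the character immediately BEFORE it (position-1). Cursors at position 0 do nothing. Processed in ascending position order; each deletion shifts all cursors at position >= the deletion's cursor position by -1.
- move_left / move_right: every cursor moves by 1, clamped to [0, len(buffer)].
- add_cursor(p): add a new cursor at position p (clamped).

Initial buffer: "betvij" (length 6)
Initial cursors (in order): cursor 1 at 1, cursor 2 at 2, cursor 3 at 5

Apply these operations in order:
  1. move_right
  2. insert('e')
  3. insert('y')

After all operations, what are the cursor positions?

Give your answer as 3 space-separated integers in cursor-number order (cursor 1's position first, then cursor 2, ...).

Answer: 4 7 12

Derivation:
After op 1 (move_right): buffer="betvij" (len 6), cursors c1@2 c2@3 c3@6, authorship ......
After op 2 (insert('e')): buffer="beetevije" (len 9), cursors c1@3 c2@5 c3@9, authorship ..1.2...3
After op 3 (insert('y')): buffer="beeyteyvijey" (len 12), cursors c1@4 c2@7 c3@12, authorship ..11.22...33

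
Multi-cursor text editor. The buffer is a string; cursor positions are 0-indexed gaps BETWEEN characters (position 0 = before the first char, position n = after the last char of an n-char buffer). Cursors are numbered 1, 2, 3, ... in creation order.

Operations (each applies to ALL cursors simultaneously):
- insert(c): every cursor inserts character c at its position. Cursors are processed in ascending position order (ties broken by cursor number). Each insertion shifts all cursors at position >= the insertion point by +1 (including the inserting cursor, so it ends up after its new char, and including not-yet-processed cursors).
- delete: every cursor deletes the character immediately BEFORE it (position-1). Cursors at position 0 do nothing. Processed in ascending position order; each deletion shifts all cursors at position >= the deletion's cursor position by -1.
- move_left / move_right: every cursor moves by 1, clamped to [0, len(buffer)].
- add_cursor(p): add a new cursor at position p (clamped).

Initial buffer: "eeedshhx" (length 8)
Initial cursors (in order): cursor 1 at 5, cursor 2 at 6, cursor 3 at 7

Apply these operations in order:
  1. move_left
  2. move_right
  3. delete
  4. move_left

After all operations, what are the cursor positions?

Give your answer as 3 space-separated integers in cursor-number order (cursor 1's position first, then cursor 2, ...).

Answer: 3 3 3

Derivation:
After op 1 (move_left): buffer="eeedshhx" (len 8), cursors c1@4 c2@5 c3@6, authorship ........
After op 2 (move_right): buffer="eeedshhx" (len 8), cursors c1@5 c2@6 c3@7, authorship ........
After op 3 (delete): buffer="eeedx" (len 5), cursors c1@4 c2@4 c3@4, authorship .....
After op 4 (move_left): buffer="eeedx" (len 5), cursors c1@3 c2@3 c3@3, authorship .....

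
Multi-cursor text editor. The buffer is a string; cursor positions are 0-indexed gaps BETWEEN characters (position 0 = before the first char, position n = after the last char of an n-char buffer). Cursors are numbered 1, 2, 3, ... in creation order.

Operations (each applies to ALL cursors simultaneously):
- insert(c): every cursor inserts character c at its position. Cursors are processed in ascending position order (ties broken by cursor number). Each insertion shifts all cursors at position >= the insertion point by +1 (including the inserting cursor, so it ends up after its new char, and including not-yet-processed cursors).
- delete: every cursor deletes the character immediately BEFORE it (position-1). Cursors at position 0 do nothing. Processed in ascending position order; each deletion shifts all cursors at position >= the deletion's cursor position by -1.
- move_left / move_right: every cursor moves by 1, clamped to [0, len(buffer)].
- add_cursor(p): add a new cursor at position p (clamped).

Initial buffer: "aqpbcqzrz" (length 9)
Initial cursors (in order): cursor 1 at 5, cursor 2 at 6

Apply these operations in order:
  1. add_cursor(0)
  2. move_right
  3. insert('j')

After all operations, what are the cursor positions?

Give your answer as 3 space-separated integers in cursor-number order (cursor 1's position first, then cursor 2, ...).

After op 1 (add_cursor(0)): buffer="aqpbcqzrz" (len 9), cursors c3@0 c1@5 c2@6, authorship .........
After op 2 (move_right): buffer="aqpbcqzrz" (len 9), cursors c3@1 c1@6 c2@7, authorship .........
After op 3 (insert('j')): buffer="ajqpbcqjzjrz" (len 12), cursors c3@2 c1@8 c2@10, authorship .3.....1.2..

Answer: 8 10 2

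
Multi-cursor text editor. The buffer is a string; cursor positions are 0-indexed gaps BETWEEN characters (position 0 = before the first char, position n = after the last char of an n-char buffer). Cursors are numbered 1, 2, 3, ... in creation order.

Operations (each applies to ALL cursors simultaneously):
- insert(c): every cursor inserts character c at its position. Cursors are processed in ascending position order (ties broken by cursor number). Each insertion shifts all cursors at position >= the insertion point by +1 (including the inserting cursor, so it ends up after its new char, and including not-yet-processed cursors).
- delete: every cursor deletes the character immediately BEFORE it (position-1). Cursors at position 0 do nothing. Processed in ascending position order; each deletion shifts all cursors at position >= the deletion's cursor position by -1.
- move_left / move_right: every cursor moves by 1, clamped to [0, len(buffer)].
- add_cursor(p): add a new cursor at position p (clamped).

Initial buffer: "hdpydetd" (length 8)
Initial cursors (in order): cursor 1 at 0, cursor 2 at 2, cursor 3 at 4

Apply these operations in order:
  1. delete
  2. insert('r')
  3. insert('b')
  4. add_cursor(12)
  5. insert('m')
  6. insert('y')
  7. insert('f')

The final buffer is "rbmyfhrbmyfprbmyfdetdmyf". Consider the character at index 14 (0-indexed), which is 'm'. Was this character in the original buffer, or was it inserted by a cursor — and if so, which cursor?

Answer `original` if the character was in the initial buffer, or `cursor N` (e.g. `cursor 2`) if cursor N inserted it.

Answer: cursor 3

Derivation:
After op 1 (delete): buffer="hpdetd" (len 6), cursors c1@0 c2@1 c3@2, authorship ......
After op 2 (insert('r')): buffer="rhrprdetd" (len 9), cursors c1@1 c2@3 c3@5, authorship 1.2.3....
After op 3 (insert('b')): buffer="rbhrbprbdetd" (len 12), cursors c1@2 c2@5 c3@8, authorship 11.22.33....
After op 4 (add_cursor(12)): buffer="rbhrbprbdetd" (len 12), cursors c1@2 c2@5 c3@8 c4@12, authorship 11.22.33....
After op 5 (insert('m')): buffer="rbmhrbmprbmdetdm" (len 16), cursors c1@3 c2@7 c3@11 c4@16, authorship 111.222.333....4
After op 6 (insert('y')): buffer="rbmyhrbmyprbmydetdmy" (len 20), cursors c1@4 c2@9 c3@14 c4@20, authorship 1111.2222.3333....44
After op 7 (insert('f')): buffer="rbmyfhrbmyfprbmyfdetdmyf" (len 24), cursors c1@5 c2@11 c3@17 c4@24, authorship 11111.22222.33333....444
Authorship (.=original, N=cursor N): 1 1 1 1 1 . 2 2 2 2 2 . 3 3 3 3 3 . . . . 4 4 4
Index 14: author = 3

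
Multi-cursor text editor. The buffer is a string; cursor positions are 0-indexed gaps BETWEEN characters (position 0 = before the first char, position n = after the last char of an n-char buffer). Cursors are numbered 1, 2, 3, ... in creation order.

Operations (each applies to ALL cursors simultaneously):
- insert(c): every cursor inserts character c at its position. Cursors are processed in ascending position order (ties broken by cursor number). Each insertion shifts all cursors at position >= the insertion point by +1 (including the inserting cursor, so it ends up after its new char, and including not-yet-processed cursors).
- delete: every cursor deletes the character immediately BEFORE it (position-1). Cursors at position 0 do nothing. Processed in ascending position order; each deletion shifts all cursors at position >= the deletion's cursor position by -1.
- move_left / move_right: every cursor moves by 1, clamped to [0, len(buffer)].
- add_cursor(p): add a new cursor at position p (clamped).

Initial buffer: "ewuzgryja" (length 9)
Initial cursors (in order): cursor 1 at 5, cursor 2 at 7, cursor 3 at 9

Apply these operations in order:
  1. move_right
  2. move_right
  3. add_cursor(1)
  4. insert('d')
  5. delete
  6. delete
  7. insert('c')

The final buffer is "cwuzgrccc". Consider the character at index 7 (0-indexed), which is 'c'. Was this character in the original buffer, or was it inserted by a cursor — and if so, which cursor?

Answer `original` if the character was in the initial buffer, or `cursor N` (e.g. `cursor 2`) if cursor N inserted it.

After op 1 (move_right): buffer="ewuzgryja" (len 9), cursors c1@6 c2@8 c3@9, authorship .........
After op 2 (move_right): buffer="ewuzgryja" (len 9), cursors c1@7 c2@9 c3@9, authorship .........
After op 3 (add_cursor(1)): buffer="ewuzgryja" (len 9), cursors c4@1 c1@7 c2@9 c3@9, authorship .........
After op 4 (insert('d')): buffer="edwuzgrydjadd" (len 13), cursors c4@2 c1@9 c2@13 c3@13, authorship .4......1..23
After op 5 (delete): buffer="ewuzgryja" (len 9), cursors c4@1 c1@7 c2@9 c3@9, authorship .........
After op 6 (delete): buffer="wuzgr" (len 5), cursors c4@0 c1@5 c2@5 c3@5, authorship .....
After op 7 (insert('c')): buffer="cwuzgrccc" (len 9), cursors c4@1 c1@9 c2@9 c3@9, authorship 4.....123
Authorship (.=original, N=cursor N): 4 . . . . . 1 2 3
Index 7: author = 2

Answer: cursor 2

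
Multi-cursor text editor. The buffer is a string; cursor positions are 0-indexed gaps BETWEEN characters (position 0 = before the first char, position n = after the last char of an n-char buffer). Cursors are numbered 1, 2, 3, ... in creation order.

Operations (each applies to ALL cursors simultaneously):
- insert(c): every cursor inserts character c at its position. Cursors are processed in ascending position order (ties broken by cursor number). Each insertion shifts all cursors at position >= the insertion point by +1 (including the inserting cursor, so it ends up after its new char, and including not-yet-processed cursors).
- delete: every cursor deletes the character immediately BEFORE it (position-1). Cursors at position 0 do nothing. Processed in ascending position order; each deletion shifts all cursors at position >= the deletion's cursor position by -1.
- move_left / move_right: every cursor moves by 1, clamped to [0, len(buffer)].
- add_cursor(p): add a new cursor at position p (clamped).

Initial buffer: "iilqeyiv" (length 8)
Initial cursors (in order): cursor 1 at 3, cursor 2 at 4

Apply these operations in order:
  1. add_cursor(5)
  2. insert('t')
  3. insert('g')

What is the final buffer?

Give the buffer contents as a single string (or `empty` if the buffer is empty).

Answer: iiltgqtgetgyiv

Derivation:
After op 1 (add_cursor(5)): buffer="iilqeyiv" (len 8), cursors c1@3 c2@4 c3@5, authorship ........
After op 2 (insert('t')): buffer="iiltqtetyiv" (len 11), cursors c1@4 c2@6 c3@8, authorship ...1.2.3...
After op 3 (insert('g')): buffer="iiltgqtgetgyiv" (len 14), cursors c1@5 c2@8 c3@11, authorship ...11.22.33...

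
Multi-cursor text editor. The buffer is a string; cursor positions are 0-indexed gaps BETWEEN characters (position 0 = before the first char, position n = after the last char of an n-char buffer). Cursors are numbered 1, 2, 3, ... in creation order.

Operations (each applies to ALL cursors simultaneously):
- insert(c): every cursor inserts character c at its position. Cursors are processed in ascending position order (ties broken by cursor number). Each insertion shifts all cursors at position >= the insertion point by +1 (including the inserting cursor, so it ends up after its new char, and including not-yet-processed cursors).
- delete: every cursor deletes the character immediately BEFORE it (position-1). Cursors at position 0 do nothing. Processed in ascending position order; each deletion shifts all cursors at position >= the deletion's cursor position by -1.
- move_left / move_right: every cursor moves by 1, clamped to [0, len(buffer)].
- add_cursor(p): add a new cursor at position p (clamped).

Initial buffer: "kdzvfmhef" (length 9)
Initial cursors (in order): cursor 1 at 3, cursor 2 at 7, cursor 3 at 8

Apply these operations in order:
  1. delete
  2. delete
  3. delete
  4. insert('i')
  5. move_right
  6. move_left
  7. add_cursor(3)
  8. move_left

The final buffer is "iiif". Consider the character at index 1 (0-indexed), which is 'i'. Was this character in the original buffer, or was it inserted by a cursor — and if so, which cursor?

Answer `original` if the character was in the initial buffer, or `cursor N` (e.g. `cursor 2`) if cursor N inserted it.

Answer: cursor 2

Derivation:
After op 1 (delete): buffer="kdvfmf" (len 6), cursors c1@2 c2@5 c3@5, authorship ......
After op 2 (delete): buffer="kvf" (len 3), cursors c1@1 c2@2 c3@2, authorship ...
After op 3 (delete): buffer="f" (len 1), cursors c1@0 c2@0 c3@0, authorship .
After op 4 (insert('i')): buffer="iiif" (len 4), cursors c1@3 c2@3 c3@3, authorship 123.
After op 5 (move_right): buffer="iiif" (len 4), cursors c1@4 c2@4 c3@4, authorship 123.
After op 6 (move_left): buffer="iiif" (len 4), cursors c1@3 c2@3 c3@3, authorship 123.
After op 7 (add_cursor(3)): buffer="iiif" (len 4), cursors c1@3 c2@3 c3@3 c4@3, authorship 123.
After op 8 (move_left): buffer="iiif" (len 4), cursors c1@2 c2@2 c3@2 c4@2, authorship 123.
Authorship (.=original, N=cursor N): 1 2 3 .
Index 1: author = 2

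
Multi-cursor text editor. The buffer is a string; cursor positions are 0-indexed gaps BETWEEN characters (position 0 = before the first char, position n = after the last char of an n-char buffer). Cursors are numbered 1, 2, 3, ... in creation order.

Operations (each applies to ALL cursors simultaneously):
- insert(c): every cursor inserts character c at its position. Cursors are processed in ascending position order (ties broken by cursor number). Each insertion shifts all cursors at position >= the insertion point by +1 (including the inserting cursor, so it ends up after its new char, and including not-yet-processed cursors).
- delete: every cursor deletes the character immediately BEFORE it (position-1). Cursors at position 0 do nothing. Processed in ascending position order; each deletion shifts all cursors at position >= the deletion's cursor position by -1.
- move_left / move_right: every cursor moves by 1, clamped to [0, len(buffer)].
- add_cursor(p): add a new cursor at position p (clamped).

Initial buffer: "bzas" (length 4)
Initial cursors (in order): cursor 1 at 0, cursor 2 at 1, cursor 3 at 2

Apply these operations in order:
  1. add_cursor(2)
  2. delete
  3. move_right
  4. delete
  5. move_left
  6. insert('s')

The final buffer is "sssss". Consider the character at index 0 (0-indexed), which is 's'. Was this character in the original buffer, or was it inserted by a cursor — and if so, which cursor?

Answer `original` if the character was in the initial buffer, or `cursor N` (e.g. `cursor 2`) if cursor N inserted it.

Answer: cursor 1

Derivation:
After op 1 (add_cursor(2)): buffer="bzas" (len 4), cursors c1@0 c2@1 c3@2 c4@2, authorship ....
After op 2 (delete): buffer="as" (len 2), cursors c1@0 c2@0 c3@0 c4@0, authorship ..
After op 3 (move_right): buffer="as" (len 2), cursors c1@1 c2@1 c3@1 c4@1, authorship ..
After op 4 (delete): buffer="s" (len 1), cursors c1@0 c2@0 c3@0 c4@0, authorship .
After op 5 (move_left): buffer="s" (len 1), cursors c1@0 c2@0 c3@0 c4@0, authorship .
After op 6 (insert('s')): buffer="sssss" (len 5), cursors c1@4 c2@4 c3@4 c4@4, authorship 1234.
Authorship (.=original, N=cursor N): 1 2 3 4 .
Index 0: author = 1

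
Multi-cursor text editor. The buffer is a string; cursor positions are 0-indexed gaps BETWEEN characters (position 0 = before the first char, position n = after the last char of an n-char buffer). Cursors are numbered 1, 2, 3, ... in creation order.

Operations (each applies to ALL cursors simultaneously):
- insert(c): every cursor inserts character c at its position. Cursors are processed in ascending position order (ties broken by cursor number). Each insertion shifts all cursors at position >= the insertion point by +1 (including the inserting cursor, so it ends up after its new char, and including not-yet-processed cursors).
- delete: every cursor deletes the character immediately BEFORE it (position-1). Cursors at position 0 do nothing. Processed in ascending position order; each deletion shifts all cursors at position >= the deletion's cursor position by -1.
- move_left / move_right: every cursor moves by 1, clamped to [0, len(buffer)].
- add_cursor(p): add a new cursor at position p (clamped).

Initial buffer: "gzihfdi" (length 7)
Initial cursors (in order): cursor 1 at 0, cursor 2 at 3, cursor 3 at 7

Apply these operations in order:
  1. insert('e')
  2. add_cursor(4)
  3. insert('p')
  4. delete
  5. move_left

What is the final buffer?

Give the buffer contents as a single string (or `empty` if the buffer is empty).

After op 1 (insert('e')): buffer="egziehfdie" (len 10), cursors c1@1 c2@5 c3@10, authorship 1...2....3
After op 2 (add_cursor(4)): buffer="egziehfdie" (len 10), cursors c1@1 c4@4 c2@5 c3@10, authorship 1...2....3
After op 3 (insert('p')): buffer="epgzipephfdiep" (len 14), cursors c1@2 c4@6 c2@8 c3@14, authorship 11...422....33
After op 4 (delete): buffer="egziehfdie" (len 10), cursors c1@1 c4@4 c2@5 c3@10, authorship 1...2....3
After op 5 (move_left): buffer="egziehfdie" (len 10), cursors c1@0 c4@3 c2@4 c3@9, authorship 1...2....3

Answer: egziehfdie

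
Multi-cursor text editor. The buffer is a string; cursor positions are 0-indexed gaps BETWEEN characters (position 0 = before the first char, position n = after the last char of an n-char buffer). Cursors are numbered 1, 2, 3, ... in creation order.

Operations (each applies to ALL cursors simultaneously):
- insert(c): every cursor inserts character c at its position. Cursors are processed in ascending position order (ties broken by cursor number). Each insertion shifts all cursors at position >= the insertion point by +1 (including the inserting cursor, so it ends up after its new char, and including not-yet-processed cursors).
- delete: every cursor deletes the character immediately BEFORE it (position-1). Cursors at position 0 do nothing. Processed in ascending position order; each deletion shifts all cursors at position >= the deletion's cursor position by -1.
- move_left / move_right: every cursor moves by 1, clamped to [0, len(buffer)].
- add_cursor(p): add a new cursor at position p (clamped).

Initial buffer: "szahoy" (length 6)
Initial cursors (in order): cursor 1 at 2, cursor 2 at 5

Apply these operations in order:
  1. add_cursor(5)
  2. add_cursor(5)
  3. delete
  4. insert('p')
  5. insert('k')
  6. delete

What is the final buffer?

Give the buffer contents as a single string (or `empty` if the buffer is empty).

After op 1 (add_cursor(5)): buffer="szahoy" (len 6), cursors c1@2 c2@5 c3@5, authorship ......
After op 2 (add_cursor(5)): buffer="szahoy" (len 6), cursors c1@2 c2@5 c3@5 c4@5, authorship ......
After op 3 (delete): buffer="sy" (len 2), cursors c1@1 c2@1 c3@1 c4@1, authorship ..
After op 4 (insert('p')): buffer="sppppy" (len 6), cursors c1@5 c2@5 c3@5 c4@5, authorship .1234.
After op 5 (insert('k')): buffer="sppppkkkky" (len 10), cursors c1@9 c2@9 c3@9 c4@9, authorship .12341234.
After op 6 (delete): buffer="sppppy" (len 6), cursors c1@5 c2@5 c3@5 c4@5, authorship .1234.

Answer: sppppy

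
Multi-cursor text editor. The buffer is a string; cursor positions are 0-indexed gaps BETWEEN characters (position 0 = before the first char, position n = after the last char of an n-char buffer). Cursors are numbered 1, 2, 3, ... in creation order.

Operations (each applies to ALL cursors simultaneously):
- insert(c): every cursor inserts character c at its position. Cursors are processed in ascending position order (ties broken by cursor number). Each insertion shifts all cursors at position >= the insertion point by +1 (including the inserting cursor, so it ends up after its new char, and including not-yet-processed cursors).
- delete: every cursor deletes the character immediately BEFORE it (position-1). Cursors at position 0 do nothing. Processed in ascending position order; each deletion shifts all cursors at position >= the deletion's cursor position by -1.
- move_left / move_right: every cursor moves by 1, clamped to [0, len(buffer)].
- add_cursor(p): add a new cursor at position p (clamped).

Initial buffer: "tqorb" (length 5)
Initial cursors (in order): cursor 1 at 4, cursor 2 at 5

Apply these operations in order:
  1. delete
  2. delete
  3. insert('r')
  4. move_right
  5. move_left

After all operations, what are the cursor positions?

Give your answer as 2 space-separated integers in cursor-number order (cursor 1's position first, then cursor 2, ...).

Answer: 2 2

Derivation:
After op 1 (delete): buffer="tqo" (len 3), cursors c1@3 c2@3, authorship ...
After op 2 (delete): buffer="t" (len 1), cursors c1@1 c2@1, authorship .
After op 3 (insert('r')): buffer="trr" (len 3), cursors c1@3 c2@3, authorship .12
After op 4 (move_right): buffer="trr" (len 3), cursors c1@3 c2@3, authorship .12
After op 5 (move_left): buffer="trr" (len 3), cursors c1@2 c2@2, authorship .12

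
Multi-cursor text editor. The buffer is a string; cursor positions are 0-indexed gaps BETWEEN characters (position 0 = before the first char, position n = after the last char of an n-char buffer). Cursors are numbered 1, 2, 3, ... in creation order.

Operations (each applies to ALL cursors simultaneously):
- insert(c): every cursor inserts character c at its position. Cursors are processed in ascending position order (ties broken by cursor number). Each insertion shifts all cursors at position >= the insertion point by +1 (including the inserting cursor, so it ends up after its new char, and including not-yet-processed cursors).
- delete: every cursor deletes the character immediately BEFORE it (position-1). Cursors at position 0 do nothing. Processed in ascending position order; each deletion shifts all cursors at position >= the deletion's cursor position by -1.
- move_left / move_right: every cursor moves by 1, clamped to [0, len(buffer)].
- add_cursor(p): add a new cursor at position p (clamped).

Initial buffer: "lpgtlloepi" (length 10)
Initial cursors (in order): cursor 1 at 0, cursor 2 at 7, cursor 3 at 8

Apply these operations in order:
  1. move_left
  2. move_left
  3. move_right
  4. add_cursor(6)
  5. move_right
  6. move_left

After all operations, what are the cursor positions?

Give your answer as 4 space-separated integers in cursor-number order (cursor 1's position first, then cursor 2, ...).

Answer: 1 6 7 6

Derivation:
After op 1 (move_left): buffer="lpgtlloepi" (len 10), cursors c1@0 c2@6 c3@7, authorship ..........
After op 2 (move_left): buffer="lpgtlloepi" (len 10), cursors c1@0 c2@5 c3@6, authorship ..........
After op 3 (move_right): buffer="lpgtlloepi" (len 10), cursors c1@1 c2@6 c3@7, authorship ..........
After op 4 (add_cursor(6)): buffer="lpgtlloepi" (len 10), cursors c1@1 c2@6 c4@6 c3@7, authorship ..........
After op 5 (move_right): buffer="lpgtlloepi" (len 10), cursors c1@2 c2@7 c4@7 c3@8, authorship ..........
After op 6 (move_left): buffer="lpgtlloepi" (len 10), cursors c1@1 c2@6 c4@6 c3@7, authorship ..........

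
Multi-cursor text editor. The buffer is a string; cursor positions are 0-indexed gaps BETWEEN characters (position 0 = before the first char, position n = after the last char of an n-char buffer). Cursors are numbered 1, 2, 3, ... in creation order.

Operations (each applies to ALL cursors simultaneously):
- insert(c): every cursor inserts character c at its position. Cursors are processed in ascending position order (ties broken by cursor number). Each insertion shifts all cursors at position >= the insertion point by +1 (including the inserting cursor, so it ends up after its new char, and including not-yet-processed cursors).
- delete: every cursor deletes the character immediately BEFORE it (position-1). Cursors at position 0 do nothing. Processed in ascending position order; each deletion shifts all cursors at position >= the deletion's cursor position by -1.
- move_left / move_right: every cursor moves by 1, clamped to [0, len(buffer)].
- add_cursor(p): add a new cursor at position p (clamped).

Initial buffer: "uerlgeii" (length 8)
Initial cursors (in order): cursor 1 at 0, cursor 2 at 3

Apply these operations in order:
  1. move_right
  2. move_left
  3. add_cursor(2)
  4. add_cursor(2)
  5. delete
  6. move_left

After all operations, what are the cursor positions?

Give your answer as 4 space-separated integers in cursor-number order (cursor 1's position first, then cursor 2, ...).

After op 1 (move_right): buffer="uerlgeii" (len 8), cursors c1@1 c2@4, authorship ........
After op 2 (move_left): buffer="uerlgeii" (len 8), cursors c1@0 c2@3, authorship ........
After op 3 (add_cursor(2)): buffer="uerlgeii" (len 8), cursors c1@0 c3@2 c2@3, authorship ........
After op 4 (add_cursor(2)): buffer="uerlgeii" (len 8), cursors c1@0 c3@2 c4@2 c2@3, authorship ........
After op 5 (delete): buffer="lgeii" (len 5), cursors c1@0 c2@0 c3@0 c4@0, authorship .....
After op 6 (move_left): buffer="lgeii" (len 5), cursors c1@0 c2@0 c3@0 c4@0, authorship .....

Answer: 0 0 0 0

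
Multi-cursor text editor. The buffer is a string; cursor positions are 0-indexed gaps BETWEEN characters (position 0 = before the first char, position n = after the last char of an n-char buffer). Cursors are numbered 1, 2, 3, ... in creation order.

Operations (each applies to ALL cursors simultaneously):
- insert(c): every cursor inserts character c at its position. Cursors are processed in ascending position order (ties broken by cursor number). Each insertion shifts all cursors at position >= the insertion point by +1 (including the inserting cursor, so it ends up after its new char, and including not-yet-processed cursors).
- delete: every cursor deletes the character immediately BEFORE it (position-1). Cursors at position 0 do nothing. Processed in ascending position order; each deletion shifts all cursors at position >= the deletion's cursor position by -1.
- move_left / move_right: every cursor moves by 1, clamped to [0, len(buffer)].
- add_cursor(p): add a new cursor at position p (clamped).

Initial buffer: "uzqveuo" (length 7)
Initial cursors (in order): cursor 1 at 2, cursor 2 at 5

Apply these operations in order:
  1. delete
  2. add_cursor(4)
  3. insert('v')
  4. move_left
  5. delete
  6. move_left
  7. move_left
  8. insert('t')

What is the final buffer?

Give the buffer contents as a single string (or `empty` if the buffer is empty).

After op 1 (delete): buffer="uqvuo" (len 5), cursors c1@1 c2@3, authorship .....
After op 2 (add_cursor(4)): buffer="uqvuo" (len 5), cursors c1@1 c2@3 c3@4, authorship .....
After op 3 (insert('v')): buffer="uvqvvuvo" (len 8), cursors c1@2 c2@5 c3@7, authorship .1..2.3.
After op 4 (move_left): buffer="uvqvvuvo" (len 8), cursors c1@1 c2@4 c3@6, authorship .1..2.3.
After op 5 (delete): buffer="vqvvo" (len 5), cursors c1@0 c2@2 c3@3, authorship 1.23.
After op 6 (move_left): buffer="vqvvo" (len 5), cursors c1@0 c2@1 c3@2, authorship 1.23.
After op 7 (move_left): buffer="vqvvo" (len 5), cursors c1@0 c2@0 c3@1, authorship 1.23.
After op 8 (insert('t')): buffer="ttvtqvvo" (len 8), cursors c1@2 c2@2 c3@4, authorship 1213.23.

Answer: ttvtqvvo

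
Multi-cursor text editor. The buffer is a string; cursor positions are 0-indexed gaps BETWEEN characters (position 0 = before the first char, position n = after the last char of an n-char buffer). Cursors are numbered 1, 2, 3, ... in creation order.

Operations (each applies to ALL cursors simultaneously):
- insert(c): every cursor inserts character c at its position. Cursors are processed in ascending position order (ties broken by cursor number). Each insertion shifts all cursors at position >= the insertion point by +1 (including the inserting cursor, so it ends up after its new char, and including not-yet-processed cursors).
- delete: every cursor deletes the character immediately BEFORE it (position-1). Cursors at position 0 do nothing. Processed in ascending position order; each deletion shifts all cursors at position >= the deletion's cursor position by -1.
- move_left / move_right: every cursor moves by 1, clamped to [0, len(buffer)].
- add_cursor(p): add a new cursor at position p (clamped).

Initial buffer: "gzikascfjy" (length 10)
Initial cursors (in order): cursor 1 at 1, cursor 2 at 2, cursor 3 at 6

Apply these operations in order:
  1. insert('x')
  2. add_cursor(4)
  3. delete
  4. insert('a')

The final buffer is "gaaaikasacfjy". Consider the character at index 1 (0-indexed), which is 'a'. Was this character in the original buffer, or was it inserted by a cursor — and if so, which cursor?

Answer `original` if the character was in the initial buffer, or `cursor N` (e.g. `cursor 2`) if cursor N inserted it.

After op 1 (insert('x')): buffer="gxzxikasxcfjy" (len 13), cursors c1@2 c2@4 c3@9, authorship .1.2....3....
After op 2 (add_cursor(4)): buffer="gxzxikasxcfjy" (len 13), cursors c1@2 c2@4 c4@4 c3@9, authorship .1.2....3....
After op 3 (delete): buffer="gikascfjy" (len 9), cursors c1@1 c2@1 c4@1 c3@5, authorship .........
After op 4 (insert('a')): buffer="gaaaikasacfjy" (len 13), cursors c1@4 c2@4 c4@4 c3@9, authorship .124....3....
Authorship (.=original, N=cursor N): . 1 2 4 . . . . 3 . . . .
Index 1: author = 1

Answer: cursor 1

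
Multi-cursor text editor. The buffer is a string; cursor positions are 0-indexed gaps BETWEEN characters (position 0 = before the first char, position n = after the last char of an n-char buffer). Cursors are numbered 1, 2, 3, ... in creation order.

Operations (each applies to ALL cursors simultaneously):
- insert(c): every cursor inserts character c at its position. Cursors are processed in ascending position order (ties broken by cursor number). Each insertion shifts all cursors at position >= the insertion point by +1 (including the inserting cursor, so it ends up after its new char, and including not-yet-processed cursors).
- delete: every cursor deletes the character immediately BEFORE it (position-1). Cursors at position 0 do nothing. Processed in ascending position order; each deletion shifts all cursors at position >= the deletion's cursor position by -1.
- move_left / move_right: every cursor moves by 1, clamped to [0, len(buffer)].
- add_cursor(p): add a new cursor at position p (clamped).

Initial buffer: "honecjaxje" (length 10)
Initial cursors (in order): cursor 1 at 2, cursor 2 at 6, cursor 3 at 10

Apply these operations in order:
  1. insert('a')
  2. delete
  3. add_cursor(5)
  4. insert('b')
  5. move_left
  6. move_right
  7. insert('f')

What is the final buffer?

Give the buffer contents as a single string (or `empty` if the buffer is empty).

After op 1 (insert('a')): buffer="hoanecjaaxjea" (len 13), cursors c1@3 c2@8 c3@13, authorship ..1....2....3
After op 2 (delete): buffer="honecjaxje" (len 10), cursors c1@2 c2@6 c3@10, authorship ..........
After op 3 (add_cursor(5)): buffer="honecjaxje" (len 10), cursors c1@2 c4@5 c2@6 c3@10, authorship ..........
After op 4 (insert('b')): buffer="hobnecbjbaxjeb" (len 14), cursors c1@3 c4@7 c2@9 c3@14, authorship ..1...4.2....3
After op 5 (move_left): buffer="hobnecbjbaxjeb" (len 14), cursors c1@2 c4@6 c2@8 c3@13, authorship ..1...4.2....3
After op 6 (move_right): buffer="hobnecbjbaxjeb" (len 14), cursors c1@3 c4@7 c2@9 c3@14, authorship ..1...4.2....3
After op 7 (insert('f')): buffer="hobfnecbfjbfaxjebf" (len 18), cursors c1@4 c4@9 c2@12 c3@18, authorship ..11...44.22....33

Answer: hobfnecbfjbfaxjebf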